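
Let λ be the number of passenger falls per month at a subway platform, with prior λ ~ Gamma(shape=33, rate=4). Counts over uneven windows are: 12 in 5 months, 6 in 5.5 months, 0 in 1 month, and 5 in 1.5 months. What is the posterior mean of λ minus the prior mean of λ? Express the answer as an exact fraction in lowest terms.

Total count: 12 + 6 + 0 + 5 = 23.
Total exposure: 5 + 5.5 + 1 + 1.5 = 13 months.
The Gamma prior is conjugate for the Poisson rate, so λ | data ~ Gamma(33+23, 4+13) = Gamma(56, 17).
Posterior mean = 56/17 = 56/17; prior mean = 33/4 = 33/4. Difference = 56/17 − 33/4 = -337/68.

-337/68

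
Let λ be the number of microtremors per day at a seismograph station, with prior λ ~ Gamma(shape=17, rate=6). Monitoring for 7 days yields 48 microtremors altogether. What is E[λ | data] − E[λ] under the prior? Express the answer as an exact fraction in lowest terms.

Total count 48 over total exposure 7 days.
Conjugate update: add total count to the shape and total exposure to the rate, giving Gamma(65, 13).
Posterior mean = 65/13 = 5; prior mean = 17/6 = 17/6. Difference = 5 − 17/6 = 13/6.

13/6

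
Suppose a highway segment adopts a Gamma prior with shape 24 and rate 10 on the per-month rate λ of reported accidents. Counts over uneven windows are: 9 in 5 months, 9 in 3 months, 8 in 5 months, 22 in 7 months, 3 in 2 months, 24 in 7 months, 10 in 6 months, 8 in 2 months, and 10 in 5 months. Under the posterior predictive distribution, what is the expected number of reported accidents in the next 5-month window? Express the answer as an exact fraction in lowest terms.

635/52

Total count: 9 + 9 + 8 + 22 + 3 + 24 + 10 + 8 + 10 = 103.
Total exposure: 5 + 3 + 5 + 7 + 2 + 7 + 6 + 2 + 5 = 42 months.
By Gamma–Poisson conjugacy, the posterior is Gamma(α + Σx, β + Σt) = Gamma(24 + 103, 10 + 42) = Gamma(127, 52).
Predictive mean over a 5-month window = T·E[λ|data] = 5·127/52 = 635/52.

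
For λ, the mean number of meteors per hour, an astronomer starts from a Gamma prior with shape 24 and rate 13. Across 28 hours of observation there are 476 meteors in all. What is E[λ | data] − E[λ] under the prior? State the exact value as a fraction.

5516/533

Total count 476 over total exposure 28 hours.
Posterior: α' = 24 + 476 = 500, β' = 13 + 28 = 41.
Posterior mean = 500/41 = 500/41; prior mean = 24/13 = 24/13. Difference = 500/41 − 24/13 = 5516/533.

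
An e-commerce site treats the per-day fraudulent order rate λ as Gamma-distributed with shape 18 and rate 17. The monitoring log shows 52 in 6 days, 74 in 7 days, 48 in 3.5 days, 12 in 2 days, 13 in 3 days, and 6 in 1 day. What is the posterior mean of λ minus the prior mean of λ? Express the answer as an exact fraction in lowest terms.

6160/1343

Total count: 52 + 74 + 48 + 12 + 13 + 6 = 205.
Total exposure: 6 + 7 + 3.5 + 2 + 3 + 1 = 22.5 days.
By Gamma–Poisson conjugacy, the posterior is Gamma(α + Σx, β + Σt) = Gamma(18 + 205, 17 + 22.5) = Gamma(223, 79/2).
Posterior mean = 223/(79/2) = 446/79; prior mean = 18/17 = 18/17. Difference = 446/79 − 18/17 = 6160/1343.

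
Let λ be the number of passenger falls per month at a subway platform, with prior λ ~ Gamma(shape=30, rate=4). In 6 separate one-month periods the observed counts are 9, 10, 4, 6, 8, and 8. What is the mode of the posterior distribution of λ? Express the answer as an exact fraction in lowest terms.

Total count: 9 + 10 + 4 + 6 + 8 + 8 = 45.
Total exposure: 6 months.
By Gamma–Poisson conjugacy, the posterior is Gamma(α + Σx, β + Σt) = Gamma(30 + 45, 4 + 6) = Gamma(75, 10).
Posterior mode = (α'−1)/β' = 74/10 = 37/5.

37/5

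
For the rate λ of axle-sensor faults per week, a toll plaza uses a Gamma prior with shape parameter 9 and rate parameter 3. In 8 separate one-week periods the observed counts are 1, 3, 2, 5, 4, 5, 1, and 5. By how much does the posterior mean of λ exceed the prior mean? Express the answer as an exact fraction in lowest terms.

Total count: 1 + 3 + 2 + 5 + 4 + 5 + 1 + 5 = 26.
Total exposure: 8 weeks.
The Gamma prior is conjugate for the Poisson rate, so λ | data ~ Gamma(9+26, 3+8) = Gamma(35, 11).
Posterior mean = 35/11 = 35/11; prior mean = 9/3 = 3. Difference = 35/11 − 3 = 2/11.

2/11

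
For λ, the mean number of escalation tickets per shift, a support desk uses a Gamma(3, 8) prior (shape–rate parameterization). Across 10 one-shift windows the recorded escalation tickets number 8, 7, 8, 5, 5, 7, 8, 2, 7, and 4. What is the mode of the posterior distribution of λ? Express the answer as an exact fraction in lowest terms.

Total count: 8 + 7 + 8 + 5 + 5 + 7 + 8 + 2 + 7 + 4 = 61.
Total exposure: 10 shifts.
By Gamma–Poisson conjugacy, the posterior is Gamma(α + Σx, β + Σt) = Gamma(3 + 61, 8 + 10) = Gamma(64, 18).
Posterior mode = (α'−1)/β' = 63/18 = 7/2.

7/2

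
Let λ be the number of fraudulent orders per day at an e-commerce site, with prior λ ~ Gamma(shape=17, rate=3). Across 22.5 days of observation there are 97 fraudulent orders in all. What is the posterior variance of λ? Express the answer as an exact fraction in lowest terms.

Total count 97 over total exposure 22.5 days.
Conjugate update: add total count to the shape and total exposure to the rate, giving Gamma(114, 51/2).
Posterior variance = α'/β'² = 114/(2601/4) = 152/867.

152/867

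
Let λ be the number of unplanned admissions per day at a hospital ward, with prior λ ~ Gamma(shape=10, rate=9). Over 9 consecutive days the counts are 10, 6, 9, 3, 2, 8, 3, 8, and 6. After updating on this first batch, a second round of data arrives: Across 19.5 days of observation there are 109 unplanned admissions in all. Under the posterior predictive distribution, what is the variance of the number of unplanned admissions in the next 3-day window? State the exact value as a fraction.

9396/625

Total count: 10 + 6 + 9 + 3 + 2 + 8 + 3 + 8 + 6 = 55.
Total exposure: 9 days.
After the first batch: Gamma(10 + 55, 9 + 9) = Gamma(65, 18).
Total count 109 over total exposure 19.5 days.
After the second batch: Gamma(65 + 109, 18 + 19.5) = Gamma(174, 75/2).
The posterior predictive for a window of length T is Negative Binomial with variance T·α'·(β'+T)/β'² = 3·174·(81/2)/(5625/4) = 9396/625.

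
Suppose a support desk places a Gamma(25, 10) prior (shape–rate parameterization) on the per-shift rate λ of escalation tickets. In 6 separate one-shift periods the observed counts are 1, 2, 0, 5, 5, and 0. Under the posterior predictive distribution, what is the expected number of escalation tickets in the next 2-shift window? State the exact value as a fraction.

19/4

Total count: 1 + 2 + 0 + 5 + 5 + 0 = 13.
Total exposure: 6 shifts.
Posterior: α' = 25 + 13 = 38, β' = 10 + 6 = 16.
Predictive mean over a 2-shift window = T·E[λ|data] = 2·38/16 = 19/4.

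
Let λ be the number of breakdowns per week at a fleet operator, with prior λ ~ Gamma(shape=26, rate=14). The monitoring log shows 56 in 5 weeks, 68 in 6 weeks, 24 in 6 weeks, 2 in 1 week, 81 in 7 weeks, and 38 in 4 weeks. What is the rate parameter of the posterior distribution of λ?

Total count: 56 + 68 + 24 + 2 + 81 + 38 = 269.
Total exposure: 5 + 6 + 6 + 1 + 7 + 4 = 29 weeks.
Posterior: α' = 26 + 269 = 295, β' = 14 + 29 = 43.

43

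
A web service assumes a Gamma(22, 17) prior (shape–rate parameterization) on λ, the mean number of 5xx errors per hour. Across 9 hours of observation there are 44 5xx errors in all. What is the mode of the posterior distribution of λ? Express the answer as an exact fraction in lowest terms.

Total count 44 over total exposure 9 hours.
By Gamma–Poisson conjugacy, the posterior is Gamma(α + Σx, β + Σt) = Gamma(22 + 44, 17 + 9) = Gamma(66, 26).
Posterior mode = (α'−1)/β' = 65/26 = 5/2.

5/2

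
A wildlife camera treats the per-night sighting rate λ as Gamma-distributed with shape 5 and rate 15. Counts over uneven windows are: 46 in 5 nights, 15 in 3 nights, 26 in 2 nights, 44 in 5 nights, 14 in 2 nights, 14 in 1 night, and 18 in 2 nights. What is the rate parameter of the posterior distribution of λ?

35

Total count: 46 + 15 + 26 + 44 + 14 + 14 + 18 = 177.
Total exposure: 5 + 3 + 2 + 5 + 2 + 1 + 2 = 20 nights.
Posterior: α' = 5 + 177 = 182, β' = 15 + 20 = 35.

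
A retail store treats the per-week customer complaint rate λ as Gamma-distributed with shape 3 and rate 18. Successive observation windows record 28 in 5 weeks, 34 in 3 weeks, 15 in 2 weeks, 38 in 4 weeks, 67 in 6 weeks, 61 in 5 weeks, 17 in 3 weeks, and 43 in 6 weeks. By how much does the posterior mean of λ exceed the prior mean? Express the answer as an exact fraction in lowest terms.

Total count: 28 + 34 + 15 + 38 + 67 + 61 + 17 + 43 = 303.
Total exposure: 5 + 3 + 2 + 4 + 6 + 5 + 3 + 6 = 34 weeks.
By Gamma–Poisson conjugacy, the posterior is Gamma(α + Σx, β + Σt) = Gamma(3 + 303, 18 + 34) = Gamma(306, 52).
Posterior mean = 306/52 = 153/26; prior mean = 3/18 = 1/6. Difference = 153/26 − 1/6 = 223/39.

223/39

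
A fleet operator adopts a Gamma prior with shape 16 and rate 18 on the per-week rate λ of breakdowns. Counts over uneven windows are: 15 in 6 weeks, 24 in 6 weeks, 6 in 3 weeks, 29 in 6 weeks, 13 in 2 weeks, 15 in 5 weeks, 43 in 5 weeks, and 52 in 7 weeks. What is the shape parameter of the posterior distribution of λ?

Total count: 15 + 24 + 6 + 29 + 13 + 15 + 43 + 52 = 197.
Total exposure: 6 + 6 + 3 + 6 + 2 + 5 + 5 + 7 = 40 weeks.
The Gamma prior is conjugate for the Poisson rate, so λ | data ~ Gamma(16+197, 18+40) = Gamma(213, 58).

213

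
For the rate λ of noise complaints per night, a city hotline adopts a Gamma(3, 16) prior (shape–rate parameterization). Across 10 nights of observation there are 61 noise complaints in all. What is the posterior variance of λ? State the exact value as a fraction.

16/169

Total count 61 over total exposure 10 nights.
The Gamma prior is conjugate for the Poisson rate, so λ | data ~ Gamma(3+61, 16+10) = Gamma(64, 26).
Posterior variance = α'/β'² = 64/676 = 16/169.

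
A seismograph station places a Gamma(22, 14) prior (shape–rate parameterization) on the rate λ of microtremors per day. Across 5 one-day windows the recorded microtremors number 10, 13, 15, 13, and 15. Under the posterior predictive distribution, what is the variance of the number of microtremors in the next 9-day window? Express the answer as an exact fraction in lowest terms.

22176/361

Total count: 10 + 13 + 15 + 13 + 15 = 66.
Total exposure: 5 days.
By Gamma–Poisson conjugacy, the posterior is Gamma(α + Σx, β + Σt) = Gamma(22 + 66, 14 + 5) = Gamma(88, 19).
The posterior predictive for a window of length T is Negative Binomial with variance T·α'·(β'+T)/β'² = 9·88·28/361 = 22176/361.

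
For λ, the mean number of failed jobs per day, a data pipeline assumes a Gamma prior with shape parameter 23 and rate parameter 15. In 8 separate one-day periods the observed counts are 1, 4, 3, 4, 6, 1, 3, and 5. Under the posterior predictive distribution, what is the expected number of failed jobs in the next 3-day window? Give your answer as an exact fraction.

Total count: 1 + 4 + 3 + 4 + 6 + 1 + 3 + 5 = 27.
Total exposure: 8 days.
By Gamma–Poisson conjugacy, the posterior is Gamma(α + Σx, β + Σt) = Gamma(23 + 27, 15 + 8) = Gamma(50, 23).
Predictive mean over a 3-day window = T·E[λ|data] = 3·50/23 = 150/23.

150/23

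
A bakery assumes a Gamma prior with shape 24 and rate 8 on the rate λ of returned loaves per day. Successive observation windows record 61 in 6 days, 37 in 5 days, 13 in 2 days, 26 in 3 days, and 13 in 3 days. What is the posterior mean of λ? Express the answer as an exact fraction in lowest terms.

Total count: 61 + 37 + 13 + 26 + 13 = 150.
Total exposure: 6 + 5 + 2 + 3 + 3 = 19 days.
Gamma(α, β) with Poisson data over total exposure Σt gives posterior Gamma(α+Σx, β+Σt) = Gamma(174, 27).
Posterior mean = α'/β' = 174/27 = 58/9.

58/9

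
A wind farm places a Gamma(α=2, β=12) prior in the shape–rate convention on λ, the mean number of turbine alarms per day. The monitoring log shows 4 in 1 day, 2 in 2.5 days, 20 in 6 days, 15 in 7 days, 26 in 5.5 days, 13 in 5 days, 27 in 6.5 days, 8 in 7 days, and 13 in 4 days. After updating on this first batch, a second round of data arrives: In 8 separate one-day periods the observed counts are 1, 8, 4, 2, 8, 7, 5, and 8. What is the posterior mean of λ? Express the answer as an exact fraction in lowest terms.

Total count: 4 + 2 + 20 + 15 + 26 + 13 + 27 + 8 + 13 = 128.
Total exposure: 1 + 2.5 + 6 + 7 + 5.5 + 5 + 6.5 + 7 + 4 = 44.5 days.
After the first batch: Gamma(2 + 128, 12 + 44.5) = Gamma(130, 113/2).
Total count: 1 + 8 + 4 + 2 + 8 + 7 + 5 + 8 = 43.
Total exposure: 8 days.
After the second batch: Gamma(130 + 43, 113/2 + 8) = Gamma(173, 129/2).
Posterior mean = α'/β' = 173/(129/2) = 346/129.

346/129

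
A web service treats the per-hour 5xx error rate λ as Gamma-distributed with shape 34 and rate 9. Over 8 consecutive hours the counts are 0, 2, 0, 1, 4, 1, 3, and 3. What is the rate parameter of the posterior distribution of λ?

17

Total count: 0 + 2 + 0 + 1 + 4 + 1 + 3 + 3 = 14.
Total exposure: 8 hours.
Posterior: α' = 34 + 14 = 48, β' = 9 + 8 = 17.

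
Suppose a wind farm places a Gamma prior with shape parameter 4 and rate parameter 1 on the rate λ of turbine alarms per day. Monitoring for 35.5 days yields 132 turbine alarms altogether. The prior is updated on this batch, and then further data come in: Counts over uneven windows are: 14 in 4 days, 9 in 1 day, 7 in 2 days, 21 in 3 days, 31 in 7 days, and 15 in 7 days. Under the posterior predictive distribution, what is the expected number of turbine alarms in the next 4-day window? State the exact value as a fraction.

Total count 132 over total exposure 35.5 days.
After the first batch: Gamma(4 + 132, 1 + 35.5) = Gamma(136, 73/2).
Total count: 14 + 9 + 7 + 21 + 31 + 15 = 97.
Total exposure: 4 + 1 + 2 + 3 + 7 + 7 = 24 days.
After the second batch: Gamma(136 + 97, 73/2 + 24) = Gamma(233, 121/2).
Predictive mean over a 4-day window = T·E[λ|data] = 4·233/(121/2) = 1864/121.

1864/121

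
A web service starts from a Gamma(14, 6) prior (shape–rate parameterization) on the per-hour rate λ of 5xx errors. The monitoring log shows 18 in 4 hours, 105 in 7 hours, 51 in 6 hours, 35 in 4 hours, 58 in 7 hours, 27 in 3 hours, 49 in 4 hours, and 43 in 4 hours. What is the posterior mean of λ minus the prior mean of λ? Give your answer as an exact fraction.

Total count: 18 + 105 + 51 + 35 + 58 + 27 + 49 + 43 = 386.
Total exposure: 4 + 7 + 6 + 4 + 7 + 3 + 4 + 4 = 39 hours.
Posterior: α' = 14 + 386 = 400, β' = 6 + 39 = 45.
Posterior mean = 400/45 = 80/9; prior mean = 14/6 = 7/3. Difference = 80/9 − 7/3 = 59/9.

59/9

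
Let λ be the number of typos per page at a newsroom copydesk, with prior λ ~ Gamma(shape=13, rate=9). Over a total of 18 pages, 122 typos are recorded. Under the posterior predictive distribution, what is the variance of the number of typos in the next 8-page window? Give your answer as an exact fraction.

Total count 122 over total exposure 18 pages.
Gamma(α, β) with Poisson data over total exposure Σt gives posterior Gamma(α+Σx, β+Σt) = Gamma(135, 27).
The posterior predictive for a window of length T is Negative Binomial with variance T·α'·(β'+T)/β'² = 8·135·35/729 = 1400/27.

1400/27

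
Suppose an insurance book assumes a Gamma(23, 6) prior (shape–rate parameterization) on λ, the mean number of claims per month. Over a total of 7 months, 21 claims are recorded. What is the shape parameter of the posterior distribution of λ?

Total count 21 over total exposure 7 months.
Gamma(α, β) with Poisson data over total exposure Σt gives posterior Gamma(α+Σx, β+Σt) = Gamma(44, 13).

44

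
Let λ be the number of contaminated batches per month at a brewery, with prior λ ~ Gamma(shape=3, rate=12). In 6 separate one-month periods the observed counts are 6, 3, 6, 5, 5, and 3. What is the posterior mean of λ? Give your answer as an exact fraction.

Total count: 6 + 3 + 6 + 5 + 5 + 3 = 28.
Total exposure: 6 months.
Conjugate update: add total count to the shape and total exposure to the rate, giving Gamma(31, 18).
Posterior mean = α'/β' = 31/18.

31/18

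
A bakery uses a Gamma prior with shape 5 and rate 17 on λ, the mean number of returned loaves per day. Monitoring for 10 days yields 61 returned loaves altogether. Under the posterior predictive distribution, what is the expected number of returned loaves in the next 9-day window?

22

Total count 61 over total exposure 10 days.
Conjugate update: add total count to the shape and total exposure to the rate, giving Gamma(66, 27).
Predictive mean over a 9-day window = T·E[λ|data] = 9·66/27 = 22.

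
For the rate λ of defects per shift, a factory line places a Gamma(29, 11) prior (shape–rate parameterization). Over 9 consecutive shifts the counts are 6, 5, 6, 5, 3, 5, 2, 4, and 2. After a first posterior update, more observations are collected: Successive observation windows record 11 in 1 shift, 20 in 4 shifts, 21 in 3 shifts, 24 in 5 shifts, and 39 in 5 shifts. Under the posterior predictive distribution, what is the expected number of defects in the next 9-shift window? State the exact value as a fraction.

819/19

Total count: 6 + 5 + 6 + 5 + 3 + 5 + 2 + 4 + 2 = 38.
Total exposure: 9 shifts.
After the first batch: Gamma(29 + 38, 11 + 9) = Gamma(67, 20).
Total count: 11 + 20 + 21 + 24 + 39 = 115.
Total exposure: 1 + 4 + 3 + 5 + 5 = 18 shifts.
After the second batch: Gamma(67 + 115, 20 + 18) = Gamma(182, 38).
Predictive mean over a 9-shift window = T·E[λ|data] = 9·182/38 = 819/19.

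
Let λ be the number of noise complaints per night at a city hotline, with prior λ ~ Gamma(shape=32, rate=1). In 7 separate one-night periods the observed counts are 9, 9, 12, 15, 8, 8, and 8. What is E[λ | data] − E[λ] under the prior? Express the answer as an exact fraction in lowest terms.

Total count: 9 + 9 + 12 + 15 + 8 + 8 + 8 = 69.
Total exposure: 7 nights.
Gamma(α, β) with Poisson data over total exposure Σt gives posterior Gamma(α+Σx, β+Σt) = Gamma(101, 8).
Posterior mean = 101/8 = 101/8; prior mean = 32/1 = 32. Difference = 101/8 − 32 = -155/8.

-155/8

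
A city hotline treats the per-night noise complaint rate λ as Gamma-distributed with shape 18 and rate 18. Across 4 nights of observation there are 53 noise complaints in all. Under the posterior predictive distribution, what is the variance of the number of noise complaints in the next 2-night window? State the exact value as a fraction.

Total count 53 over total exposure 4 nights.
By Gamma–Poisson conjugacy, the posterior is Gamma(α + Σx, β + Σt) = Gamma(18 + 53, 18 + 4) = Gamma(71, 22).
The posterior predictive for a window of length T is Negative Binomial with variance T·α'·(β'+T)/β'² = 2·71·24/484 = 852/121.

852/121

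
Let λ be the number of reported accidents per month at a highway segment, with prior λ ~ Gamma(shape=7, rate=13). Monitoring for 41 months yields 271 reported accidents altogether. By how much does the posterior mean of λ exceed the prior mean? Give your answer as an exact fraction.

Total count 271 over total exposure 41 months.
Gamma(α, β) with Poisson data over total exposure Σt gives posterior Gamma(α+Σx, β+Σt) = Gamma(278, 54).
Posterior mean = 278/54 = 139/27; prior mean = 7/13 = 7/13. Difference = 139/27 − 7/13 = 1618/351.

1618/351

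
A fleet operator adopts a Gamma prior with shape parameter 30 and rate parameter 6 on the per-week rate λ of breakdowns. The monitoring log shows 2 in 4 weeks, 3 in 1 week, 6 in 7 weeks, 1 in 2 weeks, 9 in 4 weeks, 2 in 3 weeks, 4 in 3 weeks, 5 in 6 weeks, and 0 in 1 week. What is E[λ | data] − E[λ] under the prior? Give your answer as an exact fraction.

-123/37

Total count: 2 + 3 + 6 + 1 + 9 + 2 + 4 + 5 + 0 = 32.
Total exposure: 4 + 1 + 7 + 2 + 4 + 3 + 3 + 6 + 1 = 31 weeks.
Conjugate update: add total count to the shape and total exposure to the rate, giving Gamma(62, 37).
Posterior mean = 62/37 = 62/37; prior mean = 30/6 = 5. Difference = 62/37 − 5 = -123/37.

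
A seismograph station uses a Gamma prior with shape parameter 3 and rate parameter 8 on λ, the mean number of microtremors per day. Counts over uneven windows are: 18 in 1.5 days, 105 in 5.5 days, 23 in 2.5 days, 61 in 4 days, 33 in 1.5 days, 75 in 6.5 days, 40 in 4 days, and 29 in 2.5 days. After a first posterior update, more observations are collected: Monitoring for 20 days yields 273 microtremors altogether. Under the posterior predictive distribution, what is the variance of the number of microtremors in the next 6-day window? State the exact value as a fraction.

Total count: 18 + 105 + 23 + 61 + 33 + 75 + 40 + 29 = 384.
Total exposure: 1.5 + 5.5 + 2.5 + 4 + 1.5 + 6.5 + 4 + 2.5 = 28 days.
After the first batch: Gamma(3 + 384, 8 + 28) = Gamma(387, 36).
Total count 273 over total exposure 20 days.
After the second batch: Gamma(387 + 273, 36 + 20) = Gamma(660, 56).
The posterior predictive for a window of length T is Negative Binomial with variance T·α'·(β'+T)/β'² = 6·660·62/3136 = 15345/196.

15345/196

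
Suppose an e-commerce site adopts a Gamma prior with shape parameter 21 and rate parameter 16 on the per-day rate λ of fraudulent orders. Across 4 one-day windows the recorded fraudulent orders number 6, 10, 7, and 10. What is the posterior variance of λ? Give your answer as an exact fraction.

Total count: 6 + 10 + 7 + 10 = 33.
Total exposure: 4 days.
Conjugate update: add total count to the shape and total exposure to the rate, giving Gamma(54, 20).
Posterior variance = α'/β'² = 54/400 = 27/200.

27/200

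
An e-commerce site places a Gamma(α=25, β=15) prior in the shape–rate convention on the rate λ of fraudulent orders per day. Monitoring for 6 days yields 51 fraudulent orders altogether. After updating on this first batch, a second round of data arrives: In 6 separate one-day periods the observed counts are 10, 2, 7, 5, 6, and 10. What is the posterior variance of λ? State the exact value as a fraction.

116/729

Total count 51 over total exposure 6 days.
After the first batch: Gamma(25 + 51, 15 + 6) = Gamma(76, 21).
Total count: 10 + 2 + 7 + 5 + 6 + 10 = 40.
Total exposure: 6 days.
After the second batch: Gamma(76 + 40, 21 + 6) = Gamma(116, 27).
Posterior variance = α'/β'² = 116/729.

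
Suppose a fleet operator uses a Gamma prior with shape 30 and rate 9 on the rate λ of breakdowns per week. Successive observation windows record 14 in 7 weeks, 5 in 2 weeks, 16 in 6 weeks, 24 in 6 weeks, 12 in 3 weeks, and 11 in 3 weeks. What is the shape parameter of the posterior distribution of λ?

Total count: 14 + 5 + 16 + 24 + 12 + 11 = 82.
Total exposure: 7 + 2 + 6 + 6 + 3 + 3 = 27 weeks.
The Gamma prior is conjugate for the Poisson rate, so λ | data ~ Gamma(30+82, 9+27) = Gamma(112, 36).

112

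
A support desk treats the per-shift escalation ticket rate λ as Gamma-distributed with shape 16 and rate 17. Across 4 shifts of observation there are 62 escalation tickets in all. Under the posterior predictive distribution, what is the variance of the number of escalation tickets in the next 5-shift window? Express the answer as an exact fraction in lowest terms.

Total count 62 over total exposure 4 shifts.
Gamma(α, β) with Poisson data over total exposure Σt gives posterior Gamma(α+Σx, β+Σt) = Gamma(78, 21).
The posterior predictive for a window of length T is Negative Binomial with variance T·α'·(β'+T)/β'² = 5·78·26/441 = 3380/147.

3380/147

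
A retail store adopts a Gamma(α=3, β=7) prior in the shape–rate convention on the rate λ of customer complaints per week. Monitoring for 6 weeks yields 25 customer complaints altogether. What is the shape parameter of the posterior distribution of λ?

Total count 25 over total exposure 6 weeks.
The Gamma prior is conjugate for the Poisson rate, so λ | data ~ Gamma(3+25, 7+6) = Gamma(28, 13).

28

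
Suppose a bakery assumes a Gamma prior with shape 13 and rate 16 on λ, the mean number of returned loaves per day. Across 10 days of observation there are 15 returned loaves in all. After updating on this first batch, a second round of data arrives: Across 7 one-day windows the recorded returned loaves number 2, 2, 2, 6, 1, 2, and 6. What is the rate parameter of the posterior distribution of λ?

33

Total count 15 over total exposure 10 days.
After the first batch: Gamma(13 + 15, 16 + 10) = Gamma(28, 26).
Total count: 2 + 2 + 2 + 6 + 1 + 2 + 6 = 21.
Total exposure: 7 days.
After the second batch: Gamma(28 + 21, 26 + 7) = Gamma(49, 33).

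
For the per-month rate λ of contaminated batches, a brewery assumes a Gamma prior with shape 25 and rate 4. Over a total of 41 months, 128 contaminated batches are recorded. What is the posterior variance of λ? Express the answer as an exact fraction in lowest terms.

17/225

Total count 128 over total exposure 41 months.
The Gamma prior is conjugate for the Poisson rate, so λ | data ~ Gamma(25+128, 4+41) = Gamma(153, 45).
Posterior variance = α'/β'² = 153/2025 = 17/225.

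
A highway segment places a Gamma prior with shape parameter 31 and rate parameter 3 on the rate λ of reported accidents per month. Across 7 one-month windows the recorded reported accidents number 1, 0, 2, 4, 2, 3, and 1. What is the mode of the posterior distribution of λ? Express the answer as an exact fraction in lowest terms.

43/10

Total count: 1 + 0 + 2 + 4 + 2 + 3 + 1 = 13.
Total exposure: 7 months.
The Gamma prior is conjugate for the Poisson rate, so λ | data ~ Gamma(31+13, 3+7) = Gamma(44, 10).
Posterior mode = (α'−1)/β' = 43/10.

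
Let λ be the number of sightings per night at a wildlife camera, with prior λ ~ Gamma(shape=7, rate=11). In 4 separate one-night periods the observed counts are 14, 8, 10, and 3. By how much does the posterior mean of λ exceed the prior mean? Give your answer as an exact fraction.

Total count: 14 + 8 + 10 + 3 = 35.
Total exposure: 4 nights.
Gamma(α, β) with Poisson data over total exposure Σt gives posterior Gamma(α+Σx, β+Σt) = Gamma(42, 15).
Posterior mean = 42/15 = 14/5; prior mean = 7/11 = 7/11. Difference = 14/5 − 7/11 = 119/55.

119/55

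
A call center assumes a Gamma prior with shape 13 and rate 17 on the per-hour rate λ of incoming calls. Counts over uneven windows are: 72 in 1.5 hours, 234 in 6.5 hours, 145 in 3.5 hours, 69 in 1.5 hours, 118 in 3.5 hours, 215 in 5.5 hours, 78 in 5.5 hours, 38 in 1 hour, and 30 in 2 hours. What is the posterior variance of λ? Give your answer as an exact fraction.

4048/9025

Total count: 72 + 234 + 145 + 69 + 118 + 215 + 78 + 38 + 30 = 999.
Total exposure: 1.5 + 6.5 + 3.5 + 1.5 + 3.5 + 5.5 + 5.5 + 1 + 2 = 30.5 hours.
By Gamma–Poisson conjugacy, the posterior is Gamma(α + Σx, β + Σt) = Gamma(13 + 999, 17 + 30.5) = Gamma(1012, 95/2).
Posterior variance = α'/β'² = 1012/(9025/4) = 4048/9025.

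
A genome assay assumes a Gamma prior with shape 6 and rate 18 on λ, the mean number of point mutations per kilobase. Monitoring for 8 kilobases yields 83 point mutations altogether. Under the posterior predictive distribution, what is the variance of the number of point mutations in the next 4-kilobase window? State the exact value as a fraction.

Total count 83 over total exposure 8 kilobases.
By Gamma–Poisson conjugacy, the posterior is Gamma(α + Σx, β + Σt) = Gamma(6 + 83, 18 + 8) = Gamma(89, 26).
The posterior predictive for a window of length T is Negative Binomial with variance T·α'·(β'+T)/β'² = 4·89·30/676 = 2670/169.

2670/169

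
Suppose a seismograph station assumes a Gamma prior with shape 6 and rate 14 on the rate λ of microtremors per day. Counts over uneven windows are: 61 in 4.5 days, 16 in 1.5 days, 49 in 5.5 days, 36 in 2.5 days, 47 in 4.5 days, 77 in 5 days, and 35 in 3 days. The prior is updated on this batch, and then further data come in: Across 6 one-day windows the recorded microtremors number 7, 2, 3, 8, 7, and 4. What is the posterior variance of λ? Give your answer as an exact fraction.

Total count: 61 + 16 + 49 + 36 + 47 + 77 + 35 = 321.
Total exposure: 4.5 + 1.5 + 5.5 + 2.5 + 4.5 + 5 + 3 = 26.5 days.
After the first batch: Gamma(6 + 321, 14 + 26.5) = Gamma(327, 81/2).
Total count: 7 + 2 + 3 + 8 + 7 + 4 = 31.
Total exposure: 6 days.
After the second batch: Gamma(327 + 31, 81/2 + 6) = Gamma(358, 93/2).
Posterior variance = α'/β'² = 358/(8649/4) = 1432/8649.

1432/8649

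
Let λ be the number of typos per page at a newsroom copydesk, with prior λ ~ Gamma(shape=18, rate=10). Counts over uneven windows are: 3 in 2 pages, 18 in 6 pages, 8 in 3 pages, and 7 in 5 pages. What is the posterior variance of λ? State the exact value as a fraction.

27/338

Total count: 3 + 18 + 8 + 7 = 36.
Total exposure: 2 + 6 + 3 + 5 = 16 pages.
Conjugate update: add total count to the shape and total exposure to the rate, giving Gamma(54, 26).
Posterior variance = α'/β'² = 54/676 = 27/338.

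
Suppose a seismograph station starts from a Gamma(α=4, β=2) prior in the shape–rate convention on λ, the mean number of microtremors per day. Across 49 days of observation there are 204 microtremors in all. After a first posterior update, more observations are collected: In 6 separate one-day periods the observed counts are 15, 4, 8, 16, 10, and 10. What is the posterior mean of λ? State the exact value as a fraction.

271/57

Total count 204 over total exposure 49 days.
After the first batch: Gamma(4 + 204, 2 + 49) = Gamma(208, 51).
Total count: 15 + 4 + 8 + 16 + 10 + 10 = 63.
Total exposure: 6 days.
After the second batch: Gamma(208 + 63, 51 + 6) = Gamma(271, 57).
Posterior mean = α'/β' = 271/57.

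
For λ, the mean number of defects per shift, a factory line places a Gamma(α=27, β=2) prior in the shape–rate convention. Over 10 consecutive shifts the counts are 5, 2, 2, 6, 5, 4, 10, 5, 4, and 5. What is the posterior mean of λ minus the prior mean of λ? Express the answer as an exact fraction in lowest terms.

Total count: 5 + 2 + 2 + 6 + 5 + 4 + 10 + 5 + 4 + 5 = 48.
Total exposure: 10 shifts.
By Gamma–Poisson conjugacy, the posterior is Gamma(α + Σx, β + Σt) = Gamma(27 + 48, 2 + 10) = Gamma(75, 12).
Posterior mean = 75/12 = 25/4; prior mean = 27/2 = 27/2. Difference = 25/4 − 27/2 = -29/4.

-29/4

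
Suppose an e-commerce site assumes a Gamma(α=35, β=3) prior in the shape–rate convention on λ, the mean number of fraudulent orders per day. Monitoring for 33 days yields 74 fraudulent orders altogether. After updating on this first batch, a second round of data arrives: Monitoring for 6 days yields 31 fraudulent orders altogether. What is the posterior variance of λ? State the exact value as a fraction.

Total count 74 over total exposure 33 days.
After the first batch: Gamma(35 + 74, 3 + 33) = Gamma(109, 36).
Total count 31 over total exposure 6 days.
After the second batch: Gamma(109 + 31, 36 + 6) = Gamma(140, 42).
Posterior variance = α'/β'² = 140/1764 = 5/63.

5/63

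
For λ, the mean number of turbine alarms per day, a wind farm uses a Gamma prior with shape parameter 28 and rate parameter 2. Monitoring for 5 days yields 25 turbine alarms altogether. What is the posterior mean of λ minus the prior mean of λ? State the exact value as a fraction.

-45/7

Total count 25 over total exposure 5 days.
Gamma(α, β) with Poisson data over total exposure Σt gives posterior Gamma(α+Σx, β+Σt) = Gamma(53, 7).
Posterior mean = 53/7 = 53/7; prior mean = 28/2 = 14. Difference = 53/7 − 14 = -45/7.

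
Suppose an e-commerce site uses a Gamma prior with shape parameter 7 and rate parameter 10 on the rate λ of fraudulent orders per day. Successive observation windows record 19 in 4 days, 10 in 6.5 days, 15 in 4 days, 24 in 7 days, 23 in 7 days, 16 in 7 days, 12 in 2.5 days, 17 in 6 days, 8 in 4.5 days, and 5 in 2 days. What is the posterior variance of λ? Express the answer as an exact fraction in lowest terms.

624/14641

Total count: 19 + 10 + 15 + 24 + 23 + 16 + 12 + 17 + 8 + 5 = 149.
Total exposure: 4 + 6.5 + 4 + 7 + 7 + 7 + 2.5 + 6 + 4.5 + 2 = 50.5 days.
By Gamma–Poisson conjugacy, the posterior is Gamma(α + Σx, β + Σt) = Gamma(7 + 149, 10 + 50.5) = Gamma(156, 121/2).
Posterior variance = α'/β'² = 156/(14641/4) = 624/14641.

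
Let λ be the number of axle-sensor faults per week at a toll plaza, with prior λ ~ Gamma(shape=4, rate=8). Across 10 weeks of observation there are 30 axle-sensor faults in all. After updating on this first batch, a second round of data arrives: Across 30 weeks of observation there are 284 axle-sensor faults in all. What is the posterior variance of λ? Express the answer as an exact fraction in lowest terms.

Total count 30 over total exposure 10 weeks.
After the first batch: Gamma(4 + 30, 8 + 10) = Gamma(34, 18).
Total count 284 over total exposure 30 weeks.
After the second batch: Gamma(34 + 284, 18 + 30) = Gamma(318, 48).
Posterior variance = α'/β'² = 318/2304 = 53/384.

53/384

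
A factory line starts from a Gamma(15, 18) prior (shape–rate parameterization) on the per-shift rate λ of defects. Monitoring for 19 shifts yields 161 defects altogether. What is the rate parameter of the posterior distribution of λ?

Total count 161 over total exposure 19 shifts.
Gamma(α, β) with Poisson data over total exposure Σt gives posterior Gamma(α+Σx, β+Σt) = Gamma(176, 37).

37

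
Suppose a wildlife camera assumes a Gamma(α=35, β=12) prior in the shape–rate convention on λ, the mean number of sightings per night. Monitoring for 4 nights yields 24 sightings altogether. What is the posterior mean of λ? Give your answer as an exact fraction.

59/16

Total count 24 over total exposure 4 nights.
The Gamma prior is conjugate for the Poisson rate, so λ | data ~ Gamma(35+24, 12+4) = Gamma(59, 16).
Posterior mean = α'/β' = 59/16.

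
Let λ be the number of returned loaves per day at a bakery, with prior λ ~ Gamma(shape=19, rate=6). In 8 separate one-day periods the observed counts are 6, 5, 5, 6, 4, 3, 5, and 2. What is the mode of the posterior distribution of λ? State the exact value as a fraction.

27/7

Total count: 6 + 5 + 5 + 6 + 4 + 3 + 5 + 2 = 36.
Total exposure: 8 days.
Gamma(α, β) with Poisson data over total exposure Σt gives posterior Gamma(α+Σx, β+Σt) = Gamma(55, 14).
Posterior mode = (α'−1)/β' = 54/14 = 27/7.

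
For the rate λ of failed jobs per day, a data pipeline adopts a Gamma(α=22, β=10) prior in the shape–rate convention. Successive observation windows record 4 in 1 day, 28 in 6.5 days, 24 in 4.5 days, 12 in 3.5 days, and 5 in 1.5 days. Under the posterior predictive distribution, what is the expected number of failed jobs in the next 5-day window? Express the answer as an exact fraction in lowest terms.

Total count: 4 + 28 + 24 + 12 + 5 = 73.
Total exposure: 1 + 6.5 + 4.5 + 3.5 + 1.5 = 17 days.
Conjugate update: add total count to the shape and total exposure to the rate, giving Gamma(95, 27).
Predictive mean over a 5-day window = T·E[λ|data] = 5·95/27 = 475/27.

475/27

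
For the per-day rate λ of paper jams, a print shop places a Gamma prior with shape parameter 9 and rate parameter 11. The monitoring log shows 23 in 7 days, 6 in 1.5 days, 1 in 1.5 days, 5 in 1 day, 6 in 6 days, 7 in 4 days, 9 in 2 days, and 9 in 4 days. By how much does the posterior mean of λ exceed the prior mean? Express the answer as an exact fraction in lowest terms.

Total count: 23 + 6 + 1 + 5 + 6 + 7 + 9 + 9 = 66.
Total exposure: 7 + 1.5 + 1.5 + 1 + 6 + 4 + 2 + 4 = 27 days.
Conjugate update: add total count to the shape and total exposure to the rate, giving Gamma(75, 38).
Posterior mean = 75/38 = 75/38; prior mean = 9/11 = 9/11. Difference = 75/38 − 9/11 = 483/418.

483/418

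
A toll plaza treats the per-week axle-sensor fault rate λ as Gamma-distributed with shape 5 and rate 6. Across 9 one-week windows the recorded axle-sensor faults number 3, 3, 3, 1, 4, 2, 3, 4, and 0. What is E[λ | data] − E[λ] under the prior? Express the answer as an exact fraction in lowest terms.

Total count: 3 + 3 + 3 + 1 + 4 + 2 + 3 + 4 + 0 = 23.
Total exposure: 9 weeks.
Conjugate update: add total count to the shape and total exposure to the rate, giving Gamma(28, 15).
Posterior mean = 28/15 = 28/15; prior mean = 5/6 = 5/6. Difference = 28/15 − 5/6 = 31/30.

31/30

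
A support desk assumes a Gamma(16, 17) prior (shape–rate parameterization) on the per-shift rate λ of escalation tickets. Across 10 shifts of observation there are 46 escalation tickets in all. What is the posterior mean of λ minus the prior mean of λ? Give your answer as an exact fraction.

Total count 46 over total exposure 10 shifts.
Gamma(α, β) with Poisson data over total exposure Σt gives posterior Gamma(α+Σx, β+Σt) = Gamma(62, 27).
Posterior mean = 62/27 = 62/27; prior mean = 16/17 = 16/17. Difference = 62/27 − 16/17 = 622/459.

622/459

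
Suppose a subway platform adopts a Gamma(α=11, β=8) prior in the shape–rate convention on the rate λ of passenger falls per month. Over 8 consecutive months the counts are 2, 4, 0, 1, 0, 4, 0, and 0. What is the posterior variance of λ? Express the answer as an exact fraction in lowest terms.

Total count: 2 + 4 + 0 + 1 + 0 + 4 + 0 + 0 = 11.
Total exposure: 8 months.
Gamma(α, β) with Poisson data over total exposure Σt gives posterior Gamma(α+Σx, β+Σt) = Gamma(22, 16).
Posterior variance = α'/β'² = 22/256 = 11/128.

11/128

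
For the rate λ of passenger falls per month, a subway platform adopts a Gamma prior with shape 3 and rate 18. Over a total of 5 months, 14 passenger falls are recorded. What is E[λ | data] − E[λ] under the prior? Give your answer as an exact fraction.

79/138

Total count 14 over total exposure 5 months.
The Gamma prior is conjugate for the Poisson rate, so λ | data ~ Gamma(3+14, 18+5) = Gamma(17, 23).
Posterior mean = 17/23 = 17/23; prior mean = 3/18 = 1/6. Difference = 17/23 − 1/6 = 79/138.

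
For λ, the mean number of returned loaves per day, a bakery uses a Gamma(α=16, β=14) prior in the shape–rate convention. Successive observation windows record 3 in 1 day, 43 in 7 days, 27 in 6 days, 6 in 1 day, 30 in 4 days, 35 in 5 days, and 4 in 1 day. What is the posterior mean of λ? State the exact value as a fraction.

164/39

Total count: 3 + 43 + 27 + 6 + 30 + 35 + 4 = 148.
Total exposure: 1 + 7 + 6 + 1 + 4 + 5 + 1 = 25 days.
By Gamma–Poisson conjugacy, the posterior is Gamma(α + Σx, β + Σt) = Gamma(16 + 148, 14 + 25) = Gamma(164, 39).
Posterior mean = α'/β' = 164/39.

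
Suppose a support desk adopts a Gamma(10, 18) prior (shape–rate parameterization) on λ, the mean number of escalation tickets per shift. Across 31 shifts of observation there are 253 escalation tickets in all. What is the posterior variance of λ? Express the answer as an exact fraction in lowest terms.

263/2401

Total count 253 over total exposure 31 shifts.
Conjugate update: add total count to the shape and total exposure to the rate, giving Gamma(263, 49).
Posterior variance = α'/β'² = 263/2401.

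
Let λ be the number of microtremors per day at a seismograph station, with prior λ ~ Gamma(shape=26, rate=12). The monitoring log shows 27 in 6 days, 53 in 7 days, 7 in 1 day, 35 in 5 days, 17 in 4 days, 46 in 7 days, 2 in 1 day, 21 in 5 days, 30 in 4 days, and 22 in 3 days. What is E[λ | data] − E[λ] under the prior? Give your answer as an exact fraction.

Total count: 27 + 53 + 7 + 35 + 17 + 46 + 2 + 21 + 30 + 22 = 260.
Total exposure: 6 + 7 + 1 + 5 + 4 + 7 + 1 + 5 + 4 + 3 = 43 days.
The Gamma prior is conjugate for the Poisson rate, so λ | data ~ Gamma(26+260, 12+43) = Gamma(286, 55).
Posterior mean = 286/55 = 26/5; prior mean = 26/12 = 13/6. Difference = 26/5 − 13/6 = 91/30.

91/30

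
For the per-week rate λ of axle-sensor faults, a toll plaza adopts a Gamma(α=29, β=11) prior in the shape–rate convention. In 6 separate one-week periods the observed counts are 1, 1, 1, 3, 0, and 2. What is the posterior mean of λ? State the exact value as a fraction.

Total count: 1 + 1 + 1 + 3 + 0 + 2 = 8.
Total exposure: 6 weeks.
The Gamma prior is conjugate for the Poisson rate, so λ | data ~ Gamma(29+8, 11+6) = Gamma(37, 17).
Posterior mean = α'/β' = 37/17.

37/17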